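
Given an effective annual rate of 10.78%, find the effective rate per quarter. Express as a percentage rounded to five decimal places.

2.59244%

The per-quarter rate i satisfies (1 + i)^4 = 1 + 0.1078.
i = 1.1078^(1/4) − 1 = 0.0259244 = 2.59244%.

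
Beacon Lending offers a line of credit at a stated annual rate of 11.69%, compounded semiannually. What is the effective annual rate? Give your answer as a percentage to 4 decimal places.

12.0316%

EAR = (1 + 0.1169/2)^2 − 1.
= (1 + 0.058450)^2 − 1 = 1.120316 − 1 = 12.0316%.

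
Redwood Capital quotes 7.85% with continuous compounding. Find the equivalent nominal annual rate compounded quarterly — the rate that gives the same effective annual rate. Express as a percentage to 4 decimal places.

EAR under continuous compounding: e^0.0785 − 1 = 0.081663.
Solve (1 + r/4)^4 = 1.081663: r/4 = 1.081663^(1/4) − 1 = 0.019819, so r = 0.079275 = 7.9275%.

7.9275%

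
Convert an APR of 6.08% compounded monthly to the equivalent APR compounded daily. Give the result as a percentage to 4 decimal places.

EAR = (1 + 0.0608/12)^12 − 1 = 0.062523.
Solve (1 + r/365)^365 = 1.062523: r/365 = 1.062523^(1/365) − 1 = 0.000166, so r = 0.060652 = 6.0652%.

6.0652%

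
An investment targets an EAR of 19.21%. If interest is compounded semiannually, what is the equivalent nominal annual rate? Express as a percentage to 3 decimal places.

18.367%

(1 + r/2)^2 − 1 = 0.1921, so 1 + r/2 = 1.1921^(1/2).
r/2 = 0.091833, so r = 0.183667 = 18.367%.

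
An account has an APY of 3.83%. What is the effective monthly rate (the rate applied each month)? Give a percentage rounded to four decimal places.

The per-month rate i satisfies (1 + i)^12 = 1 + 0.0383.
i = 1.0383^(1/12) − 1 = 0.0031370 = 0.3137%.

0.3137%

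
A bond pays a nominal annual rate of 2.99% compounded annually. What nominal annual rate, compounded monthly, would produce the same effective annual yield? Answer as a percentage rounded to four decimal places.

Compounded annually, EAR = nominal = 0.029900.
Solve (1 + r/12)^12 = 1.029900: r/12 = 1.029900^(1/12) − 1 = 0.002458, so r = 0.029498 = 2.9498%.

2.9498%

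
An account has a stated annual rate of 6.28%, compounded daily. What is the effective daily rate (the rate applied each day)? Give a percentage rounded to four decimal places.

0.0172%

With a nominal annual rate compounded daily, the periodic rate is the nominal rate divided by 365.
i = 0.0628 / 365 = 0.0001721 = 0.0172%.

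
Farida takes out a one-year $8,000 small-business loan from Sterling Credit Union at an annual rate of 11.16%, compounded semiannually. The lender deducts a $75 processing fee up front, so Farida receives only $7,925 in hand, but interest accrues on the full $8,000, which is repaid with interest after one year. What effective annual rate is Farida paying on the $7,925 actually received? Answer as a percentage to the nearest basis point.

Amount owed after one year: 8,000 × (1 + 0.1116/2)^2 = 8,000 × 1.114714 = $8,917.71.
Effective rate on net proceeds: 8,917.71 / 7,925 − 1 = 0.125263 = 12.53%.

12.53%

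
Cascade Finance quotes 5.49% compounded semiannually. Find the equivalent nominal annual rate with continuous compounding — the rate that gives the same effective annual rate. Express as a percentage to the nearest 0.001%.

5.416%

EAR = (1 + 0.0549/2)^2 − 1 = 0.055654.
Equivalent continuous rate: r = ln(1 + 0.055654) = 0.054160 = 5.416%.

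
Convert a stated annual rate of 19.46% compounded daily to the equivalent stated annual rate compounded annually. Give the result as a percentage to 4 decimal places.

EAR = (1 + 0.1946/365)^365 − 1 = 0.214762.
Compounded annually, the equivalent nominal rate is the EAR itself: 21.4762%.

21.4762%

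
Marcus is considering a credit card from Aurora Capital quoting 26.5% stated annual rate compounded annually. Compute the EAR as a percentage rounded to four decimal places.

26.5000%

Annual compounding means the effective rate equals the nominal rate: 26.5000%.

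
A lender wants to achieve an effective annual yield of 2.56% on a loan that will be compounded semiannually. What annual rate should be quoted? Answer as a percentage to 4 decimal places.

(1 + r/2)^2 − 1 = 0.0256, so 1 + r/2 = 1.0256^(1/2).
r/2 = 0.012719, so r = 0.025438 = 2.5438%.

2.5438%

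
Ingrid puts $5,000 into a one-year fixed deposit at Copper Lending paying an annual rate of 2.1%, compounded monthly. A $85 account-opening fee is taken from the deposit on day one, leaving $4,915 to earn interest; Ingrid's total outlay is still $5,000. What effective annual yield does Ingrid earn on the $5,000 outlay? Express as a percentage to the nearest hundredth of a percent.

Value after one year: 4,915 × (1 + 0.021/12)^12 = 4,915 × 1.021203 = $5,019.21.
Effective yield on the $5,000 outlay: 5,019.21 / 5,000 − 1 = 0.003843 = 0.38%.

0.38%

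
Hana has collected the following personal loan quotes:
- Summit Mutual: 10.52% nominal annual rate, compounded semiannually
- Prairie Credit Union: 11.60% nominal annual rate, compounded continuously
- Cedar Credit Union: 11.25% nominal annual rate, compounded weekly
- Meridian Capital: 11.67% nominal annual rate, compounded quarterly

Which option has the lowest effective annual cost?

Summit Mutual

Summit Mutual: (1 + 0.1052/2)^2 − 1 = 10.797%
Prairie Credit Union: e^0.1160 − 1 = 12.300%
Cedar Credit Union: (1 + 0.1125/52)^52 − 1 = 11.894%
Meridian Capital: (1 + 0.1167/4)^4 − 1 = 12.191%
The lowest effective annual rate is Summit Mutual at 10.797%.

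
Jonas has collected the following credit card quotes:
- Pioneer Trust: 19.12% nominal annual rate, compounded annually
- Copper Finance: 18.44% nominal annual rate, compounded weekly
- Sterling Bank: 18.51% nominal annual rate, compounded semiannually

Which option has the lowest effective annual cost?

Pioneer Trust

Pioneer Trust: compounded annually, EAR = 19.120%
Copper Finance: (1 + 0.1844/52)^52 − 1 = 20.210%
Sterling Bank: (1 + 0.1851/2)^2 − 1 = 19.367%
The lowest effective annual rate is Pioneer Trust at 19.120%.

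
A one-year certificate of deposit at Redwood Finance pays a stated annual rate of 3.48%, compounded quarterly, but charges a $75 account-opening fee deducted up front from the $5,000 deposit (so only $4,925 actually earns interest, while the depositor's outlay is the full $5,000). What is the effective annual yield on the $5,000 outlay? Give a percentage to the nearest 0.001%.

1.973%

Value after one year: 4,925 × (1 + 0.0348/4)^4 = 4,925 × 1.035257 = $5,098.64.
Effective yield on the $5,000 outlay: 5,098.64 / 5,000 − 1 = 0.019728 = 1.973%.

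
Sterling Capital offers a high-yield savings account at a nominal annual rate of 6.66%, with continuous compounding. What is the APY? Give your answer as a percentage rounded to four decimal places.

With continuous compounding, EAR = e^0.0666 − 1.
e^0.0666 = 1.068868, so EAR = 0.068868 = 6.8868%.

6.8868%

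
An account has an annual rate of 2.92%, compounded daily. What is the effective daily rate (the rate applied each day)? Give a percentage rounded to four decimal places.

0.0080%

With a nominal annual rate compounded daily, the periodic rate is the nominal rate divided by 365.
i = 0.0292 / 365 = 0.0000800 = 0.0080%.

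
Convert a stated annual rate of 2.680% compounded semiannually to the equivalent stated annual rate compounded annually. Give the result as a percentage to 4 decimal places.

2.6980%

EAR = (1 + 0.02680/2)^2 − 1 = 0.026980.
Compounded annually, the equivalent nominal rate is the EAR itself: 2.6980%.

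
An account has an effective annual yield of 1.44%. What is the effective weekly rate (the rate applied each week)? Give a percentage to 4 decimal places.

0.0275%

The per-week rate i satisfies (1 + i)^52 = 1 + 0.0144.
i = 1.0144^(1/52) − 1 = 0.0002750 = 0.0275%.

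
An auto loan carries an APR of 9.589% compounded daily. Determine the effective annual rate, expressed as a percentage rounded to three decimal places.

10.062%

EAR = (1 + 0.09589/365)^365 − 1.
= (1 + 0.000263)^365 − 1 = 1.100624 − 1 = 10.062%.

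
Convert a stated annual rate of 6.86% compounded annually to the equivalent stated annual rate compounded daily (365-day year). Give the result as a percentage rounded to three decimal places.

6.636%

Compounded annually, EAR = nominal = 0.068600.
Solve (1 + r/365)^365 = 1.068600: r/365 = 1.068600^(1/365) − 1 = 0.000182, so r = 0.066355 = 6.636%.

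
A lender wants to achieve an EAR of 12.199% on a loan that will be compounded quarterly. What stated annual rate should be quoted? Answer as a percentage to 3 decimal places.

(1 + r/4)^4 − 1 = 0.12199, so 1 + r/4 = 1.12199^(1/4).
r/4 = 0.029194, so r = 0.116776 = 11.678%.

11.678%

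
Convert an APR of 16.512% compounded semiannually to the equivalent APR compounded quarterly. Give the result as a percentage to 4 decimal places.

EAR = (1 + 0.16512/2)^2 − 1 = 0.171936.
Solve (1 + r/4)^4 = 1.171936: r/4 = 1.171936^(1/4) − 1 = 0.040461, so r = 0.161846 = 16.1846%.

16.1846%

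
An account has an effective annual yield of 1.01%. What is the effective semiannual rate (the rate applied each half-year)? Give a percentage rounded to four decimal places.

0.5037%

The per-half-year rate i satisfies (1 + i)^2 = 1 + 0.0101.
i = 1.0101^(1/2) − 1 = 0.0050373 = 0.5037%.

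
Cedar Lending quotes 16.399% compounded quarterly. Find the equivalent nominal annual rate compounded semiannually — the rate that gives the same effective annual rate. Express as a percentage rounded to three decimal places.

EAR = (1 + 0.16399/4)^4 − 1 = 0.174353.
Solve (1 + r/2)^2 = 1.174353: r/2 = 1.174353^(1/2) − 1 = 0.083676, so r = 0.167352 = 16.735%.

16.735%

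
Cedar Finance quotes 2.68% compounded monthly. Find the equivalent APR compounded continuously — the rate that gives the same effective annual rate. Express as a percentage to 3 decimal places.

EAR = (1 + 0.0268/12)^12 − 1 = 0.027132.
Equivalent continuous rate: r = ln(1 + 0.027132) = 0.026770 = 2.677%.

2.677%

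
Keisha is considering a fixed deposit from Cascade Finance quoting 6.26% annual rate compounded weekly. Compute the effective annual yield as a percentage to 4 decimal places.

6.4561%

EAR = (1 + 0.0626/52)^52 − 1.
= (1 + 0.001204)^52 − 1 = 1.064561 − 1 = 6.4561%.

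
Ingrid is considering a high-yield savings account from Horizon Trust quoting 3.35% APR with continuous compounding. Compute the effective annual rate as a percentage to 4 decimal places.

3.4067%

With continuous compounding, EAR = e^0.0335 − 1.
e^0.0335 = 1.034067, so EAR = 0.034067 = 3.4067%.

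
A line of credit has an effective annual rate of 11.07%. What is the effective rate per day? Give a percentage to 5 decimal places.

The per-day rate i satisfies (1 + i)^365 = 1 + 0.1107.
i = 1.1107^(1/365) − 1 = 0.0002877 = 0.02877%.

0.02877%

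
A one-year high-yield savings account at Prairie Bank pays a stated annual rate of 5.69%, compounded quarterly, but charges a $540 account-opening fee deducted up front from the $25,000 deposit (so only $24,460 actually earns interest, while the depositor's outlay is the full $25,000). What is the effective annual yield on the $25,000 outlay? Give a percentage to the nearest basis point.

3.53%

Value after one year: 24,460 × (1 + 0.0569/4)^4 = 24,460 × 1.058126 = $25,881.75.
Effective yield on the $25,000 outlay: 25,881.75 / 25,000 − 1 = 0.035270 = 3.53%.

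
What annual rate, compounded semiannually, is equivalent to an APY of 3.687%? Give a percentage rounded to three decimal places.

3.654%

(1 + r/2)^2 − 1 = 0.03687, so 1 + r/2 = 1.03687^(1/2).
r/2 = 0.018268, so r = 0.036536 = 3.654%.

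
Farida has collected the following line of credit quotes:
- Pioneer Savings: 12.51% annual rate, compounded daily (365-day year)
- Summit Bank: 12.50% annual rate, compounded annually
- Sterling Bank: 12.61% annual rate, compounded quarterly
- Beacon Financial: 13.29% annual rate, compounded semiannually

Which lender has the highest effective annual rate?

Beacon Financial

Pioneer Savings: (1 + 0.1251/365)^365 − 1 = 13.324%
Summit Bank: compounded annually, EAR = 12.500%
Sterling Bank: (1 + 0.1261/4)^4 − 1 = 13.219%
Beacon Financial: (1 + 0.1329/2)^2 − 1 = 13.732%
The highest effective annual rate is Beacon Financial at 13.732%.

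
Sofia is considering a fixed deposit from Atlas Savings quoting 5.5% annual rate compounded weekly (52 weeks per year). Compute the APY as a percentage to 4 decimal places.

EAR = (1 + 0.055/52)^52 − 1.
= (1 + 0.001058)^52 − 1 = 1.056510 − 1 = 5.6510%.

5.6510%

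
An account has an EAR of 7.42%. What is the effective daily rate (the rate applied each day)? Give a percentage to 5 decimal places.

The per-day rate i satisfies (1 + i)^365 = 1 + 0.0742.
i = 1.0742^(1/365) − 1 = 0.0001961 = 0.01961%.

0.01961%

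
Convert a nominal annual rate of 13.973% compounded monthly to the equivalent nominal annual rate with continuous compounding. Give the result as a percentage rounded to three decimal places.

13.892%

EAR = (1 + 0.13973/12)^12 − 1 = 0.149035.
Equivalent continuous rate: r = ln(1 + 0.149035) = 0.138923 = 13.892%.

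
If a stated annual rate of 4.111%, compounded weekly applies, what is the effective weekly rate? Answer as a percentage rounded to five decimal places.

0.07906%

With a nominal annual rate compounded weekly, the periodic rate is the nominal rate divided by 52.
i = 0.04111 / 52 = 0.0007906 = 0.07906%.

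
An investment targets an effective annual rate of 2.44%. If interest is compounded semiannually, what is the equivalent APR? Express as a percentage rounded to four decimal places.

(1 + r/2)^2 − 1 = 0.0244, so 1 + r/2 = 1.0244^(1/2).
r/2 = 0.012126, so r = 0.024253 = 2.4253%.

2.4253%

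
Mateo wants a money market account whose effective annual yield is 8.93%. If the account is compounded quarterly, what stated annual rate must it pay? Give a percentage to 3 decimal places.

8.646%

(1 + r/4)^4 − 1 = 0.0893, so 1 + r/4 = 1.0893^(1/4).
r/4 = 0.021614, so r = 0.086456 = 8.646%.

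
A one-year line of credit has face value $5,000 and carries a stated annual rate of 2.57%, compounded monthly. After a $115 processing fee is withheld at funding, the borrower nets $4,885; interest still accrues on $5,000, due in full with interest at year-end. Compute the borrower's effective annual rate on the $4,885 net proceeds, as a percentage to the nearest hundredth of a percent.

5.02%

Amount owed after one year: 5,000 × (1 + 0.0257/12)^12 = 5,000 × 1.026005 = $5,130.02.
Effective rate on net proceeds: 5,130.02 / 4,885 − 1 = 0.050159 = 5.02%.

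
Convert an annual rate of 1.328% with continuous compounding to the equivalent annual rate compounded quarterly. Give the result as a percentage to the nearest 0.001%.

EAR under continuous compounding: e^0.01328 − 1 = 0.013369.
Solve (1 + r/4)^4 = 1.013369: r/4 = 1.013369^(1/4) − 1 = 0.003326, so r = 0.013302 = 1.330%.

1.330%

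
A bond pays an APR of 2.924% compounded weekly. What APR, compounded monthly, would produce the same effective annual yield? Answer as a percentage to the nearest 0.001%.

2.927%

EAR = (1 + 0.02924/52)^52 − 1 = 0.029663.
Solve (1 + r/12)^12 = 1.029663: r/12 = 1.029663^(1/12) − 1 = 0.002439, so r = 0.029267 = 2.927%.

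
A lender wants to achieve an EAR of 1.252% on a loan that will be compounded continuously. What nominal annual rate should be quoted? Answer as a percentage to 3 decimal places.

Continuous: nominal r satisfies e^r − 1 = 0.01252.
r = ln(1 + 0.01252) = ln(1.01252) = 0.012442 = 1.244%.

1.244%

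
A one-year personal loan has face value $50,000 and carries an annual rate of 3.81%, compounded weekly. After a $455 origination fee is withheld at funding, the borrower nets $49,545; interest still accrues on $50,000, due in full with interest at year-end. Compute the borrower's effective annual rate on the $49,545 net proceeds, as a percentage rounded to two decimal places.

Amount owed after one year: 50,000 × (1 + 0.0381/52)^52 = 50,000 × 1.038821 = $51,941.03.
Effective rate on net proceeds: 51,941.03 / 49,545 − 1 = 0.048361 = 4.84%.

4.84%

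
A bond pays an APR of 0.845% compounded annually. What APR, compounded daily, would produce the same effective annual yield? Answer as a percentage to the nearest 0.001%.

0.841%

Compounded annually, EAR = nominal = 0.008450.
Solve (1 + r/365)^365 = 1.008450: r/365 = 1.008450^(1/365) − 1 = 0.000023, so r = 0.008415 = 0.841%.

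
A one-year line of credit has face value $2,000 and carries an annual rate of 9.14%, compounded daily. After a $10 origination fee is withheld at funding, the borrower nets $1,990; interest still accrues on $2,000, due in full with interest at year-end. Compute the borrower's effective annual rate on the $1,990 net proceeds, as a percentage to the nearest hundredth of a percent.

Amount owed after one year: 2,000 × (1 + 0.0914/365)^365 = 2,000 × 1.095695 = $2,191.39.
Effective rate on net proceeds: 2,191.39 / 1,990 − 1 = 0.101201 = 10.12%.

10.12%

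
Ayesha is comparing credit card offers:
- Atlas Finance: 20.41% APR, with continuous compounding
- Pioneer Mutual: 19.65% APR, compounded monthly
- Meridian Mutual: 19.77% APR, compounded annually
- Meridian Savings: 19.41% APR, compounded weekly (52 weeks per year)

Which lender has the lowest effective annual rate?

Atlas Finance: e^0.2041 − 1 = 22.642%
Pioneer Mutual: (1 + 0.1965/12)^12 − 1 = 21.520%
Meridian Mutual: compounded annually, EAR = 19.770%
Meridian Savings: (1 + 0.1941/52)^52 − 1 = 21.378%
The lowest effective annual rate is Meridian Mutual at 19.770%.

Meridian Mutual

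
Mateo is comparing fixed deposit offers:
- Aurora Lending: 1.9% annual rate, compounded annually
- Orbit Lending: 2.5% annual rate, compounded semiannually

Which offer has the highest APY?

Aurora Lending: compounded annually, EAR = 1.900%
Orbit Lending: (1 + 0.025/2)^2 − 1 = 2.516%
The highest effective annual rate is Orbit Lending at 2.516%.

Orbit Lending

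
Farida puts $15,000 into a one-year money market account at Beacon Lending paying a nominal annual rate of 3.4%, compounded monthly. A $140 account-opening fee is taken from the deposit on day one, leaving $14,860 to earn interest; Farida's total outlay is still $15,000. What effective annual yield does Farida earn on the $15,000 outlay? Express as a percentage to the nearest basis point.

2.49%

Value after one year: 14,860 × (1 + 0.034/12)^12 = 14,860 × 1.034535 = $15,373.19.
Effective yield on the $15,000 outlay: 15,373.19 / 15,000 − 1 = 0.024879 = 2.49%.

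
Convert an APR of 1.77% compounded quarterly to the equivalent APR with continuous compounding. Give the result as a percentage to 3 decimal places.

EAR = (1 + 0.0177/4)^4 − 1 = 0.017818.
Equivalent continuous rate: r = ln(1 + 0.017818) = 0.017661 = 1.766%.

1.766%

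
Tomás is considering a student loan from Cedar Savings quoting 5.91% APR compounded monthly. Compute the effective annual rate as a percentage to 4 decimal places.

EAR = (1 + 0.0591/12)^12 − 1.
= 1.060727 − 1 = 6.0727%.

6.0727%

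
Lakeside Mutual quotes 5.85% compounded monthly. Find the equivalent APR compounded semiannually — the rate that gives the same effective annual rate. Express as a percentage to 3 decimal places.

5.922%

EAR = (1 + 0.0585/12)^12 − 1 = 0.060094.
Solve (1 + r/2)^2 = 1.060094: r/2 = 1.060094^(1/2) − 1 = 0.029609, so r = 0.059218 = 5.922%.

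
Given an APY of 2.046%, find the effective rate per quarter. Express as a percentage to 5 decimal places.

0.50762%

The per-quarter rate i satisfies (1 + i)^4 = 1 + 0.02046.
i = 1.02046^(1/4) − 1 = 0.0050762 = 0.50762%.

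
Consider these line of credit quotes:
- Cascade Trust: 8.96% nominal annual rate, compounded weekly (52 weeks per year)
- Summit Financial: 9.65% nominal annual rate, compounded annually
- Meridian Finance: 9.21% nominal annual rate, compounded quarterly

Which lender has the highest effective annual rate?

Cascade Trust: (1 + 0.0896/52)^52 − 1 = 9.365%
Summit Financial: compounded annually, EAR = 9.650%
Meridian Finance: (1 + 0.0921/4)^4 − 1 = 9.533%
The highest effective annual rate is Summit Financial at 9.650%.

Summit Financial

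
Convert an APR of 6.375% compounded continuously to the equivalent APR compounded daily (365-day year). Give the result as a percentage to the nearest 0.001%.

EAR under continuous compounding: e^0.06375 − 1 = 0.065826.
Solve (1 + r/365)^365 = 1.065826: r/365 = 1.065826^(1/365) − 1 = 0.000175, so r = 0.063756 = 6.376%.

6.376%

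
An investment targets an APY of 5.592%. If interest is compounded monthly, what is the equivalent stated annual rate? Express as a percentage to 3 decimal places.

5.454%

(1 + r/12)^12 − 1 = 0.05592, so 1 + r/12 = 1.05592^(1/12).
r/12 = 0.004545, so r = 0.054536 = 5.454%.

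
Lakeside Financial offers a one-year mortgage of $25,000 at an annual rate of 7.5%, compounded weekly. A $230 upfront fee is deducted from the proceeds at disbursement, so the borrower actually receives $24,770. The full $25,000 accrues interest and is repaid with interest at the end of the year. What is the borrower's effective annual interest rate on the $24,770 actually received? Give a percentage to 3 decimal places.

Amount owed after one year: 25,000 × (1 + 0.075/52)^52 = 25,000 × 1.077826 = $26,945.65.
Effective rate on net proceeds: 26,945.65 / 24,770 − 1 = 0.087834 = 8.783%.

8.783%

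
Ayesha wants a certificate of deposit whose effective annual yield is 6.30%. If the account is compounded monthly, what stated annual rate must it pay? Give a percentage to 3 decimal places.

(1 + r/12)^12 − 1 = 0.0630, so 1 + r/12 = 1.0630^(1/12).
r/12 = 0.005104, so r = 0.061251 = 6.125%.

6.125%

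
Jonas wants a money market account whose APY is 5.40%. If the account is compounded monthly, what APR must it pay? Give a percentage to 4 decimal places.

5.2708%

(1 + r/12)^12 − 1 = 0.0540, so 1 + r/12 = 1.0540^(1/12).
r/12 = 0.004392, so r = 0.052708 = 5.2708%.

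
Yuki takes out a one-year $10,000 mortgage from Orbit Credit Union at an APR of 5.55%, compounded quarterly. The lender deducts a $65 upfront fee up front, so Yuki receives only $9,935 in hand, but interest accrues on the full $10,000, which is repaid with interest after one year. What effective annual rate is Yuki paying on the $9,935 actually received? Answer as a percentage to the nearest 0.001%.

Amount owed after one year: 10,000 × (1 + 0.0555/4)^4 = 10,000 × 1.056666 = $10,566.66.
Effective rate on net proceeds: 10,566.66 / 9,935 − 1 = 0.063579 = 6.358%.

6.358%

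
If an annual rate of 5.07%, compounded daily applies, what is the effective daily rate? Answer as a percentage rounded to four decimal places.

0.0139%

With a nominal annual rate compounded daily, the periodic rate is the nominal rate divided by 365.
i = 0.0507 / 365 = 0.0001389 = 0.0139%.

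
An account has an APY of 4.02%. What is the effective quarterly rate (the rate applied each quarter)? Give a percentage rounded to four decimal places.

0.9902%

The per-quarter rate i satisfies (1 + i)^4 = 1 + 0.0402.
i = 1.0402^(1/4) − 1 = 0.0099020 = 0.9902%.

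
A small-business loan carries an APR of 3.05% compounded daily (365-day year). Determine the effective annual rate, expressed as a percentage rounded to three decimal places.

EAR = (1 + 0.0305/365)^365 − 1.
= 1.030969 − 1 = 3.097%.

3.097%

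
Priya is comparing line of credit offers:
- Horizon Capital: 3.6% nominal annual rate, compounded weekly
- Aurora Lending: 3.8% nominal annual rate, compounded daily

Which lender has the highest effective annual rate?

Aurora Lending

Horizon Capital: (1 + 0.036/52)^52 − 1 = 3.664%
Aurora Lending: (1 + 0.038/365)^365 − 1 = 3.873%
The highest effective annual rate is Aurora Lending at 3.873%.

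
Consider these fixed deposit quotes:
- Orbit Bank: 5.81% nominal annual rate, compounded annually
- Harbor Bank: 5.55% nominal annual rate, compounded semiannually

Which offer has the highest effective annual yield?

Orbit Bank: compounded annually, EAR = 5.810%
Harbor Bank: (1 + 0.0555/2)^2 − 1 = 5.627%
The highest effective annual rate is Orbit Bank at 5.810%.

Orbit Bank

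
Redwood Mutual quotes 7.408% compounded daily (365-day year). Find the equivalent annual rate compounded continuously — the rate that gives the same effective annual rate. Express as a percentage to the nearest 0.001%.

7.407%

EAR = (1 + 0.07408/365)^365 − 1 = 0.076885.
Equivalent continuous rate: r = ln(1 + 0.076885) = 0.074072 = 7.407%.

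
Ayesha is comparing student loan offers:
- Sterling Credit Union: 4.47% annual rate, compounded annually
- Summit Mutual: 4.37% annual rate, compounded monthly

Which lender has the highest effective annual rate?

Sterling Credit Union: compounded annually, EAR = 4.470%
Summit Mutual: (1 + 0.0437/12)^12 − 1 = 4.459%
The highest effective annual rate is Sterling Credit Union at 4.470%.

Sterling Credit Union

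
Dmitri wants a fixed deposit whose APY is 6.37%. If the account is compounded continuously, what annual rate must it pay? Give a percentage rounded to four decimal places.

Continuous: nominal r satisfies e^r − 1 = 0.0637.
r = ln(1 + 0.0637) = ln(1.0637) = 0.061753 = 6.1753%.

6.1753%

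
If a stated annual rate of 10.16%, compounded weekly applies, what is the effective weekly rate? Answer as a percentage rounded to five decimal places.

With a nominal annual rate compounded weekly, the periodic rate is the nominal rate divided by 52.
i = 0.1016 / 52 = 0.0019538 = 0.19538%.

0.19538%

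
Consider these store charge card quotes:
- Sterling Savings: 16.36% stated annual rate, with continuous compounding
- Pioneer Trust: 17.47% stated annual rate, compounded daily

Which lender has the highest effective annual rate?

Sterling Savings: e^0.1636 − 1 = 17.774%
Pioneer Trust: (1 + 0.1747/365)^365 − 1 = 19.084%
The highest effective annual rate is Pioneer Trust at 19.084%.

Pioneer Trust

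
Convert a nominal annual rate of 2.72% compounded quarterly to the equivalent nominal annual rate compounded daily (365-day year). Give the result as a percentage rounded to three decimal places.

2.711%

EAR = (1 + 0.0272/4)^4 − 1 = 0.027479.
Solve (1 + r/365)^365 = 1.027479: r/365 = 1.027479^(1/365) − 1 = 0.000074, so r = 0.027109 = 2.711%.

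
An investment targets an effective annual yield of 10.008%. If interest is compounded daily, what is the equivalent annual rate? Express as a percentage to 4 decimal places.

9.5395%

(1 + r/365)^365 − 1 = 0.10008, so 1 + r/365 = 1.10008^(1/365).
r/365 = 0.000261, so r = 0.095395 = 9.5395%.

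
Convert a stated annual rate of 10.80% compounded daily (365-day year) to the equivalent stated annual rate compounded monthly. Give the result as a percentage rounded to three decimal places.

10.847%

EAR = (1 + 0.1080/365)^365 − 1 = 0.114030.
Solve (1 + r/12)^12 = 1.114030: r/12 = 1.114030^(1/12) − 1 = 0.009039, so r = 0.108471 = 10.847%.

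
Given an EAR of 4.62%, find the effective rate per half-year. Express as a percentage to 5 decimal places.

2.28392%

The per-half-year rate i satisfies (1 + i)^2 = 1 + 0.0462.
i = 1.0462^(1/2) − 1 = 0.0228392 = 2.28392%.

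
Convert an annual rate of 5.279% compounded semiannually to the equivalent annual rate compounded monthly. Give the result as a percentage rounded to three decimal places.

EAR = (1 + 0.05279/2)^2 − 1 = 0.053487.
Solve (1 + r/12)^12 = 1.053487: r/12 = 1.053487^(1/12) − 1 = 0.004352, so r = 0.052219 = 5.222%.

5.222%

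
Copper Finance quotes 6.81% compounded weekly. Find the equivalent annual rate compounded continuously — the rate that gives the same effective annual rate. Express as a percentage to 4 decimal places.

6.8055%

EAR = (1 + 0.0681/52)^52 − 1 = 0.070425.
Equivalent continuous rate: r = ln(1 + 0.070425) = 0.068055 = 6.8055%.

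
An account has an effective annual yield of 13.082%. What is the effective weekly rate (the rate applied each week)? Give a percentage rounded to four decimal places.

0.2367%

The per-week rate i satisfies (1 + i)^52 = 1 + 0.13082.
i = 1.13082^(1/52) − 1 = 0.0023671 = 0.2367%.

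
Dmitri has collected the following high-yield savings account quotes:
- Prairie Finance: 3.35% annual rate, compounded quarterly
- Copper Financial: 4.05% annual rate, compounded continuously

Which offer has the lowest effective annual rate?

Prairie Finance

Prairie Finance: (1 + 0.0335/4)^4 − 1 = 3.392%
Copper Financial: e^0.0405 − 1 = 4.133%
The lowest effective annual rate is Prairie Finance at 3.392%.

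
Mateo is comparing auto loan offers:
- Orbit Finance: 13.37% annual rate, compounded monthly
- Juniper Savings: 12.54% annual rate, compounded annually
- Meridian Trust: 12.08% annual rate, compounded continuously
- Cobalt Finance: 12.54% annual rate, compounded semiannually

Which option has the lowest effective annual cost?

Juniper Savings

Orbit Finance: (1 + 0.1337/12)^12 − 1 = 14.221%
Juniper Savings: compounded annually, EAR = 12.540%
Meridian Trust: e^0.1208 − 1 = 12.840%
Cobalt Finance: (1 + 0.1254/2)^2 − 1 = 12.933%
The lowest effective annual rate is Juniper Savings at 12.540%.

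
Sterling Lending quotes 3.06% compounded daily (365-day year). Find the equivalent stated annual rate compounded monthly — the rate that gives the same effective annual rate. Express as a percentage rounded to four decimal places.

3.0638%

EAR = (1 + 0.0306/365)^365 − 1 = 0.031072.
Solve (1 + r/12)^12 = 1.031072: r/12 = 1.031072^(1/12) − 1 = 0.002553, so r = 0.030638 = 3.0638%.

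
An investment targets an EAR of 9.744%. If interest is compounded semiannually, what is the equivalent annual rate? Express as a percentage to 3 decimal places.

9.518%

(1 + r/2)^2 − 1 = 0.09744, so 1 + r/2 = 1.09744^(1/2).
r/2 = 0.047588, so r = 0.095175 = 9.518%.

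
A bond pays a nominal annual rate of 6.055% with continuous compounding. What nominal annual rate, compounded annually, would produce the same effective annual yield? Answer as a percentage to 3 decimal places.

EAR under continuous compounding: e^0.06055 − 1 = 0.062421.
Compounded annually, the equivalent nominal rate is the EAR itself: 6.242%.

6.242%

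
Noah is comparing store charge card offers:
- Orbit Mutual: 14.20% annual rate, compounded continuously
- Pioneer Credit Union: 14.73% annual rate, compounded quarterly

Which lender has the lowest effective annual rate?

Orbit Mutual: e^0.1420 − 1 = 15.258%
Pioneer Credit Union: (1 + 0.1473/4)^4 − 1 = 15.564%
The lowest effective annual rate is Orbit Mutual at 15.258%.

Orbit Mutual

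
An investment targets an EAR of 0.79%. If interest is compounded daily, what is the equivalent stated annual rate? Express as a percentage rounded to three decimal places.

0.787%

(1 + r/365)^365 − 1 = 0.0079, so 1 + r/365 = 1.0079^(1/365).
r/365 = 0.000022, so r = 0.007869 = 0.787%.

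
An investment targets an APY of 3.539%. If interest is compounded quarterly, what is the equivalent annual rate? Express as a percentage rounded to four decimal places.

(1 + r/4)^4 − 1 = 0.03539, so 1 + r/4 = 1.03539^(1/4).
r/4 = 0.008732, so r = 0.034930 = 3.4930%.

3.4930%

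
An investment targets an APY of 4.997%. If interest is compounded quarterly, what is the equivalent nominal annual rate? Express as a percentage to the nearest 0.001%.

4.906%

(1 + r/4)^4 − 1 = 0.04997, so 1 + r/4 = 1.04997^(1/4).
r/4 = 0.012265, so r = 0.049060 = 4.906%.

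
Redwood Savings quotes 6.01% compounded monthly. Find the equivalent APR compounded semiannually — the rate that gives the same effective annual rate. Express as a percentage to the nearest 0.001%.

6.086%

EAR = (1 + 0.0601/12)^12 − 1 = 0.061783.
Solve (1 + r/2)^2 = 1.061783: r/2 = 1.061783^(1/2) − 1 = 0.030429, so r = 0.060858 = 6.086%.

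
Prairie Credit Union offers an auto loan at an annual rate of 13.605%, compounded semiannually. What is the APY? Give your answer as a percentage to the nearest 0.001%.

14.068%

EAR = (1 + 0.13605/2)^2 − 1.
= (1 + 0.068025)^2 − 1 = 1.140677 − 1 = 14.068%.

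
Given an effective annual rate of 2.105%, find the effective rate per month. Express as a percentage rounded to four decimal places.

0.1737%

The per-month rate i satisfies (1 + i)^12 = 1 + 0.02105.
i = 1.02105^(1/12) − 1 = 0.0017375 = 0.1737%.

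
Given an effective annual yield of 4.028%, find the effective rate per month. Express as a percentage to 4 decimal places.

The per-month rate i satisfies (1 + i)^12 = 1 + 0.04028.
i = 1.04028^(1/12) − 1 = 0.0032962 = 0.3296%.

0.3296%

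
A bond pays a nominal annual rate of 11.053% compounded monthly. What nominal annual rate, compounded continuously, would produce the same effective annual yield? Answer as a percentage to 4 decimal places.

11.0024%

EAR = (1 + 0.11053/12)^12 − 1 = 0.116305.
Equivalent continuous rate: r = ln(1 + 0.116305) = 0.110024 = 11.0024%.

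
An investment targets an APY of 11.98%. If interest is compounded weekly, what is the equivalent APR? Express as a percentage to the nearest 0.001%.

(1 + r/52)^52 − 1 = 0.1198, so 1 + r/52 = 1.1198^(1/52).
r/52 = 0.002178, so r = 0.113273 = 11.327%.

11.327%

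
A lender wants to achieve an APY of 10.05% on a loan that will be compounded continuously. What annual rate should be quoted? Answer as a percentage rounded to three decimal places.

9.576%

Continuous: nominal r satisfies e^r − 1 = 0.1005.
r = ln(1 + 0.1005) = ln(1.1005) = 0.095765 = 9.576%.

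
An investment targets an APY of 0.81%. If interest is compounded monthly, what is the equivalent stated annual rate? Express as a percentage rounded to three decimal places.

0.807%

(1 + r/12)^12 − 1 = 0.0081, so 1 + r/12 = 1.0081^(1/12).
r/12 = 0.000673, so r = 0.008070 = 0.807%.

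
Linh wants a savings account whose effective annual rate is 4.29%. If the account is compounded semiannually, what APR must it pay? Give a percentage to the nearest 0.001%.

4.245%

(1 + r/2)^2 − 1 = 0.0429, so 1 + r/2 = 1.0429^(1/2).
r/2 = 0.021225, so r = 0.042450 = 4.245%.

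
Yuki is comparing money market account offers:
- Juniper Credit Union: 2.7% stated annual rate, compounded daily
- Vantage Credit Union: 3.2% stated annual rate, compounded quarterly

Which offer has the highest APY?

Juniper Credit Union: (1 + 0.027/365)^365 − 1 = 2.737%
Vantage Credit Union: (1 + 0.032/4)^4 − 1 = 3.239%
The highest effective annual rate is Vantage Credit Union at 3.239%.

Vantage Credit Union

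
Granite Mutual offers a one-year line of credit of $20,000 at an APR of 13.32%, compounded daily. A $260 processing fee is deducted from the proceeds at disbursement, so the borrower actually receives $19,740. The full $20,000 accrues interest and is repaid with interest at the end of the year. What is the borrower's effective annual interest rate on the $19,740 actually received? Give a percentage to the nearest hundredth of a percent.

Amount owed after one year: 20,000 × (1 + 0.1332/365)^365 = 20,000 × 1.142451 = $22,849.01.
Effective rate on net proceeds: 22,849.01 / 19,740 − 1 = 0.157498 = 15.75%.

15.75%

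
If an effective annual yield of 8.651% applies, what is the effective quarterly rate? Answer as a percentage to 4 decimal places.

2.0959%

The per-quarter rate i satisfies (1 + i)^4 = 1 + 0.08651.
i = 1.08651^(1/4) − 1 = 0.0209593 = 2.0959%.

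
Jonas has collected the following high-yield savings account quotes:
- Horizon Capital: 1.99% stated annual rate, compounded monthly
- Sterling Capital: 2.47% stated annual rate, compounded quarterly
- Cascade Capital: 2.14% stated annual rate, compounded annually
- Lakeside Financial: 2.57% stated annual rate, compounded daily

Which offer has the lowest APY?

Horizon Capital: (1 + 0.0199/12)^12 − 1 = 2.008%
Sterling Capital: (1 + 0.0247/4)^4 − 1 = 2.493%
Cascade Capital: compounded annually, EAR = 2.140%
Lakeside Financial: (1 + 0.0257/365)^365 − 1 = 2.603%
The lowest effective annual rate is Horizon Capital at 2.008%.

Horizon Capital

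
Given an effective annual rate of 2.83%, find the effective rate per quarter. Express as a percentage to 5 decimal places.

The per-quarter rate i satisfies (1 + i)^4 = 1 + 0.0283.
i = 1.0283^(1/4) − 1 = 0.0070011 = 0.70011%.

0.70011%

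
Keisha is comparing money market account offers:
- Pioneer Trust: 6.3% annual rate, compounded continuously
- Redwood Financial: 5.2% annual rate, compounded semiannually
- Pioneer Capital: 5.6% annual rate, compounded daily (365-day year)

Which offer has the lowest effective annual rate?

Pioneer Trust: e^0.063 − 1 = 6.503%
Redwood Financial: (1 + 0.052/2)^2 − 1 = 5.268%
Pioneer Capital: (1 + 0.056/365)^365 − 1 = 5.759%
The lowest effective annual rate is Redwood Financial at 5.268%.

Redwood Financial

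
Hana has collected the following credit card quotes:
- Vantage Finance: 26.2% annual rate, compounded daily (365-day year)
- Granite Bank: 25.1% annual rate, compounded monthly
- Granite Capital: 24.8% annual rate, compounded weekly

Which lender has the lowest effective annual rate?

Vantage Finance: (1 + 0.262/365)^365 − 1 = 29.940%
Granite Bank: (1 + 0.251/12)^12 − 1 = 28.199%
Granite Capital: (1 + 0.248/52)^52 − 1 = 28.070%
The lowest effective annual rate is Granite Capital at 28.070%.

Granite Capital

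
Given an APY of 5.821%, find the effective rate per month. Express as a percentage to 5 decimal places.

The per-month rate i satisfies (1 + i)^12 = 1 + 0.05821.
i = 1.05821^(1/12) − 1 = 0.0047260 = 0.47260%.

0.47260%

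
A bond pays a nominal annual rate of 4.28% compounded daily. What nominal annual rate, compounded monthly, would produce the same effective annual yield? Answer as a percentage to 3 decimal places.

EAR = (1 + 0.0428/365)^365 − 1 = 0.043727.
Solve (1 + r/12)^12 = 1.043727: r/12 = 1.043727^(1/12) − 1 = 0.003573, so r = 0.042874 = 4.287%.

4.287%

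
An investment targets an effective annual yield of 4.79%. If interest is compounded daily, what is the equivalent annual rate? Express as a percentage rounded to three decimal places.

4.679%

(1 + r/365)^365 − 1 = 0.0479, so 1 + r/365 = 1.0479^(1/365).
r/365 = 0.000128, so r = 0.046791 = 4.679%.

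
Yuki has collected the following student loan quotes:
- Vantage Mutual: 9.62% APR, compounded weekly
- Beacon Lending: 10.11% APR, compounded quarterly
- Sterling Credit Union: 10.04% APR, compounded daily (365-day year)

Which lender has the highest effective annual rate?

Vantage Mutual: (1 + 0.0962/52)^52 − 1 = 10.088%
Beacon Lending: (1 + 0.1011/4)^4 − 1 = 10.500%
Sterling Credit Union: (1 + 0.1004/365)^365 − 1 = 10.560%
The highest effective annual rate is Sterling Credit Union at 10.560%.

Sterling Credit Union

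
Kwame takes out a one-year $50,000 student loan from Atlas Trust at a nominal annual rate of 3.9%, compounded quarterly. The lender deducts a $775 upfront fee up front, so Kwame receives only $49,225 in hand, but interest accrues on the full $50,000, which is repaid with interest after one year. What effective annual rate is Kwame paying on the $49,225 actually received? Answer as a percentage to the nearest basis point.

5.59%

Amount owed after one year: 50,000 × (1 + 0.039/4)^4 = 50,000 × 1.039574 = $51,978.70.
Effective rate on net proceeds: 51,978.70 / 49,225 − 1 = 0.055941 = 5.59%.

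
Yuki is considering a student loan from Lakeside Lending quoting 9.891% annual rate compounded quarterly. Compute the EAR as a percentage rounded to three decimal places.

10.264%

EAR = (1 + 0.09891/4)^4 − 1.
= (1 + 0.024727)^4 − 1 = 1.102640 − 1 = 10.264%.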